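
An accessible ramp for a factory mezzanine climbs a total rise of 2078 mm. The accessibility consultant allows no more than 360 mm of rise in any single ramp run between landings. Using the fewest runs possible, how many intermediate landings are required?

⌈2078/360⌉ = 6 ramp runs.
6 runs are separated by 5 intermediate landings.

5 intermediate landings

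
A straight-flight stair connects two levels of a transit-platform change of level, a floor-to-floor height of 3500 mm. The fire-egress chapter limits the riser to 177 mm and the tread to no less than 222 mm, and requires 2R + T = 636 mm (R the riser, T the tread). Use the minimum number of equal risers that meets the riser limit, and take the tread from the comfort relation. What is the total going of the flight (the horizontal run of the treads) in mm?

At most 177 each: 3500/177 = 19.77, giving 20 risers.
Riser R = 3500 / 20 = 175 mm, within the 177 mm limit.
T = 636 − 2·175 = 286 mm, which satisfies the 222 mm minimum.
20 risers give 19 treads; going = 19 × 286 = 5434 mm.

5434 mm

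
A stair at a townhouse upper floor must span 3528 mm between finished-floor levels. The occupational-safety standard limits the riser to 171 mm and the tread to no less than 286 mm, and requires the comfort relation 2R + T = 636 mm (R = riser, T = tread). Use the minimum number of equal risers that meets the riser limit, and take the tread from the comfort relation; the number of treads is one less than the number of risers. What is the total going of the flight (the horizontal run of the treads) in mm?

6000 mm

3528 / 171 = 20.63, so 21 risers are needed.
Each riser is 3528/21 = 168 mm (≤ 171 mm).
Tread T = 636 − 2 × 168 = 300 mm (≥ 286 mm).
21 risers give 20 treads; going = 20 × 300 = 6000 mm.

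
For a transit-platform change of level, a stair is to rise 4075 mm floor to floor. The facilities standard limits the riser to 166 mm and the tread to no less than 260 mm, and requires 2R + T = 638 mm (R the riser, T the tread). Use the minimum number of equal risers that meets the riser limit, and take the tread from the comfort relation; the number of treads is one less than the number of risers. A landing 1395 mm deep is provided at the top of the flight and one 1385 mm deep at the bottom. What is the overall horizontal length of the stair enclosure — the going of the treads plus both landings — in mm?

10268 mm

⌈4075/166⌉ = 25 risers.
Riser R = 4075 / 25 = 163 mm, within the 166 mm limit.
T = 638 − 2·163 = 312 mm, which satisfies the 260 mm minimum.
Going = (25 − 1) × 312 = 7488 mm.
Add landings: 7488 + 1395 + 1385 = 10268 mm.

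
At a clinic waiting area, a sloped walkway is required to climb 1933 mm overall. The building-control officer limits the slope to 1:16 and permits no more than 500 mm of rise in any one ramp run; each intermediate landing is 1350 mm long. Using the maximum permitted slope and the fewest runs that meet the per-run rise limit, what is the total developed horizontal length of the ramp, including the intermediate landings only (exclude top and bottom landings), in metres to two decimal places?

34.98 m

⌈1933/500⌉ = 4 ramp runs. That means 3 intermediate landings.
Ramp run (horizontal) at 1:16: 1933 × 16 = 30928 mm.
Intermediate landings: 3 × 1350 = 4050 mm.
Developed length = 30928 + 4050 = 34978 mm.
= 34.98 m.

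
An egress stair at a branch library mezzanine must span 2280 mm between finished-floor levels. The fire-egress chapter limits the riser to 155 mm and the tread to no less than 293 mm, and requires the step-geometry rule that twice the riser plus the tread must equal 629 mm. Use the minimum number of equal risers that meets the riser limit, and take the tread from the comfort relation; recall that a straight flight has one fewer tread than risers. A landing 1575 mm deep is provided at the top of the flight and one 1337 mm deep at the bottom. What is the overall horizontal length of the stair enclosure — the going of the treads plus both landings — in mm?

2280 / 155 = 14.710 → round up to 15 risers.
Each riser is 2280/15 = 152 mm (≤ 155 mm).
Tread T = 629 − 2 × 152 = 325 mm (≥ 293 mm).
Going = (15 − 1) × 325 = 4550 mm.
Enclosure = 4550 + 1575 + 1337 = 7462 mm.

7462 mm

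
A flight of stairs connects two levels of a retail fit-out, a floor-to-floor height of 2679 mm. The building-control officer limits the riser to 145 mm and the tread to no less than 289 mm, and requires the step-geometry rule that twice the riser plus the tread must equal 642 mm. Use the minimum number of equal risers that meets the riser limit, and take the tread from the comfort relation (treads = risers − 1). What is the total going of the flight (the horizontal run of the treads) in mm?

At most 145 each: 2679/145 = 18.48, giving 19 risers.
Each riser is 2679/19 = 141 mm (≤ 145 mm).
From 2R + T = 642: T = 642 − 282 = 360 mm.
Treads = 19 − 1 = 18; going = 18 × 360 = 6480 mm.

6480 mm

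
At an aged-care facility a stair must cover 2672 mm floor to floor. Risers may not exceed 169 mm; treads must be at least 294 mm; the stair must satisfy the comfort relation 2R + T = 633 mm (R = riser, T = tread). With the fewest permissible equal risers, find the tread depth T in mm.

299 mm

At most 169 each: 2672/169 = 15.81, giving 16 risers.
Riser R = 2672 / 16 = 167 mm, within the 169 mm limit.
Tread T = 633 − 2 × 167 = 299 mm (≥ 294 mm).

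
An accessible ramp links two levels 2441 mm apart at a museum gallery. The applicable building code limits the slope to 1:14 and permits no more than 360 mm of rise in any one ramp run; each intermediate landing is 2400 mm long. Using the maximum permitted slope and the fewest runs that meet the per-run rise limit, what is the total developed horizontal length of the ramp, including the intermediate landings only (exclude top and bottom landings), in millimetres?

2441 / 360 = 6.78, so 7 ramp runs are needed. That means 6 intermediate landings.
Horizontal run for 2441 mm of rise at 1:14 is 2441 × 14 = 34174 mm.
6 intermediate landings contribute 6 × 2400 = 14400 mm.
Total developed length = 34174 + 14400 = 48574 mm.

48574 mm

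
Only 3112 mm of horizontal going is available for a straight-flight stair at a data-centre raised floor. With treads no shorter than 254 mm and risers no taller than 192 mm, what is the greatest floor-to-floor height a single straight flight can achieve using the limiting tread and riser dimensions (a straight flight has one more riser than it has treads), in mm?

Treads that fit: ⌊3112 / 254⌋ = 12.
Risers = treads + 1 = 13.
Maximum height = 13 × 192 = 2496 mm.

2496 mm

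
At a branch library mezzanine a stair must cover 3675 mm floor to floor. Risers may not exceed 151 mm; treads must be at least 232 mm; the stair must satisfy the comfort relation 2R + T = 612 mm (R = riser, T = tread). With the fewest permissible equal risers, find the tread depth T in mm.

At most 151 each: 3675/151 = 24.34, giving 25 risers.
R = 3675 ÷ 25 = 147 mm.
T = 612 − 2·147 = 318 mm, which satisfies the 232 mm minimum.

318 mm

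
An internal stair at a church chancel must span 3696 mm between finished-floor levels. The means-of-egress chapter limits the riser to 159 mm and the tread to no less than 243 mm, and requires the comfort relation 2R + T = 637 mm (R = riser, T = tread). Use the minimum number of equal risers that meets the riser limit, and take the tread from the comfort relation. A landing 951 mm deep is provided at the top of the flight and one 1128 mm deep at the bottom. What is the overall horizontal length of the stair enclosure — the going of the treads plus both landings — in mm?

9646 mm

⌈3696/159⌉ = 24 risers.
Riser R = 3696 / 24 = 154 mm, within the 159 mm limit.
Tread T = 637 − 2 × 154 = 329 mm (≥ 243 mm).
Going = (24 − 1) × 329 = 7567 mm.
Add landings: 7567 + 951 + 1128 = 9646 mm.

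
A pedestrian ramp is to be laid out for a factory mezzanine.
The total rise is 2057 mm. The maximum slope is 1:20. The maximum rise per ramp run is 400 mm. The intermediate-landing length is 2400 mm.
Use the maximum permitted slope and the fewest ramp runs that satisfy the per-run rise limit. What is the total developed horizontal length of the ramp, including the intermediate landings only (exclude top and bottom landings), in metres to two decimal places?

53.14 m

At most 400 each: 2057/400 = 5.14, giving 6 ramp runs. That means 5 intermediate landings.
Ramp run (horizontal) at 1:20: 2057 × 20 = 41140 mm.
Intermediate landings: 5 × 2400 = 12000 mm.
Total developed length = 41140 + 12000 = 53140 mm.
= 53.14 m.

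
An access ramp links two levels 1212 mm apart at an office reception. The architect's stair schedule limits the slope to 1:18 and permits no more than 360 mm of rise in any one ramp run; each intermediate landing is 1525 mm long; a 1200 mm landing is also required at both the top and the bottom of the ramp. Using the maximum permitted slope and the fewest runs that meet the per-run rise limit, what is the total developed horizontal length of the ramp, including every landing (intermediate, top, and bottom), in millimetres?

1212 / 360 = 3.37, so 4 ramp runs are needed. That means 3 intermediate landings.
Ramp run (horizontal) at 1:18: 1212 × 18 = 21816 mm.
Intermediate landings: 3 × 1525 = 4575 mm.
Top and bottom landings: 2 × 1200 = 2400 mm.
Total = 21816 + 4575 + 2400 = 28791 mm.

28791 mm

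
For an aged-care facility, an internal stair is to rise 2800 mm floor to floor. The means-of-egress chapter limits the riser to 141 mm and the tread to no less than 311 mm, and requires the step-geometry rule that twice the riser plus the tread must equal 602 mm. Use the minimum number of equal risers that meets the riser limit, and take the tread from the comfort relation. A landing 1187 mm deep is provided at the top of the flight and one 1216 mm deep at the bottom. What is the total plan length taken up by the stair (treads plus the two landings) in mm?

At most 141 each: 2800/141 = 19.86, giving 20 risers.
Each riser is 2800/20 = 140 mm (≤ 141 mm).
Tread T = 602 − 2 × 140 = 322 mm (≥ 311 mm).
20 risers give 19 treads; going = 19 × 322 = 6118 mm.
Enclosure = 6118 + 1187 + 1216 = 8521 mm.

8521 mm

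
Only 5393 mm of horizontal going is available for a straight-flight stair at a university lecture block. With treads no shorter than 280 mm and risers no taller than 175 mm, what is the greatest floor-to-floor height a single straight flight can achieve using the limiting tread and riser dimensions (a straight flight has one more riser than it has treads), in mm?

3500 mm

5393 / 280 = 19.26, so 19 treads fit.
Risers = treads + 1 = 20.
Maximum height = 20 × 175 = 3500 mm.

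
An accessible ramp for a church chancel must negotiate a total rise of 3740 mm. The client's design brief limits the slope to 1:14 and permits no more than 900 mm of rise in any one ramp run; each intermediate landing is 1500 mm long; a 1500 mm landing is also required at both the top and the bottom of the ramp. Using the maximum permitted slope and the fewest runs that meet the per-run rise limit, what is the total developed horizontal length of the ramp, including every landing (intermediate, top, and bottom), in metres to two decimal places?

3740 / 900 = 4.16, so 5 ramp runs are needed. That means 4 intermediate landings.
Ramp run (horizontal) at 1:14: 3740 × 14 = 52360 mm.
4 intermediate landings contribute 4 × 1500 = 6000 mm.
Top and bottom landings: 2 × 1500 = 3000 mm.
Total = 52360 + 6000 + 3000 = 61360 mm.
= 61.36 m.

61.36 m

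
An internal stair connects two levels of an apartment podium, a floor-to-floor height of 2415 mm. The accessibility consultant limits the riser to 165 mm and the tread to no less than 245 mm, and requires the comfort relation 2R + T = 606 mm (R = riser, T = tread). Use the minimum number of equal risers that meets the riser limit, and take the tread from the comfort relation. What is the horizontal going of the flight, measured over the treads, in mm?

3976 mm

At most 165 each: 2415/165 = 14.64, giving 15 risers.
Riser R = 2415 / 15 = 161 mm, within the 165 mm limit.
Tread T = 606 − 2 × 161 = 284 mm (≥ 245 mm).
15 risers give 14 treads; going = 14 × 284 = 3976 mm.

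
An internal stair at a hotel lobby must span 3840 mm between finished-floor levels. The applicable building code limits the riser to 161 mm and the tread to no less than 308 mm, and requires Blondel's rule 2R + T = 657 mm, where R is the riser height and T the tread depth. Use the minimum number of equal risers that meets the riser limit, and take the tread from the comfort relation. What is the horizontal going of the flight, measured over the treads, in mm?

7751 mm

⌈3840/161⌉ = 24 risers.
R = 3840 ÷ 24 = 160 mm.
Tread T = 657 − 2 × 160 = 337 mm (≥ 308 mm).
24 risers give 23 treads; going = 23 × 337 = 7751 mm.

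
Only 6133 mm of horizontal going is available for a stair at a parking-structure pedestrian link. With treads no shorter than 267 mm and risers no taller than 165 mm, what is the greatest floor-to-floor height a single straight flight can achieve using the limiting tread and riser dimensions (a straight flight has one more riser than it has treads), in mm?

Treads that fit: ⌊6133 / 267⌋ = 22.
Risers = treads + 1 = 23.
Maximum height = 23 × 165 = 3795 mm.

3795 mm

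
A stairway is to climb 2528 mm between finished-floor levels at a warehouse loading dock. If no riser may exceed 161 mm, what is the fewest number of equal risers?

⌈2528/161⌉ = 16 risers.

16 risers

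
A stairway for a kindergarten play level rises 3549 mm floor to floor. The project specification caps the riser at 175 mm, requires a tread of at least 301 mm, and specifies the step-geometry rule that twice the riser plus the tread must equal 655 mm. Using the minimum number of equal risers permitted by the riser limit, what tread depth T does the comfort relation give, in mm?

At most 175 each: 3549/175 = 20.28, giving 21 risers.
R = 3549 ÷ 21 = 169 mm.
From 2R + T = 655: T = 655 − 338 = 317 mm.

317 mm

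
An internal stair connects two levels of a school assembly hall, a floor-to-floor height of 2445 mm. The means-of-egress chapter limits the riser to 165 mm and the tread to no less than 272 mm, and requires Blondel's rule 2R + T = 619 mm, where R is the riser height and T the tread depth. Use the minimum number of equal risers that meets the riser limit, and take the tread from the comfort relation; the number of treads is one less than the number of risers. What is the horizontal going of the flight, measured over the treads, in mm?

4102 mm

2445 / 165 = 14.818 → round up to 15 risers.
Each riser is 2445/15 = 163 mm (≤ 165 mm).
Tread T = 619 − 2 × 163 = 293 mm (≥ 272 mm).
15 risers give 14 treads; going = 14 × 293 = 4102 mm.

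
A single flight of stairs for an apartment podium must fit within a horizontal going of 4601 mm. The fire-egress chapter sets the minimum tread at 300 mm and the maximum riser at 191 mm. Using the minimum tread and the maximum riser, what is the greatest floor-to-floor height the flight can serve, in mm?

3056 mm

Treads that fit: ⌊4601 / 300⌋ = 15.
Risers = treads + 1 = 16.
Maximum height = 16 × 191 = 3056 mm.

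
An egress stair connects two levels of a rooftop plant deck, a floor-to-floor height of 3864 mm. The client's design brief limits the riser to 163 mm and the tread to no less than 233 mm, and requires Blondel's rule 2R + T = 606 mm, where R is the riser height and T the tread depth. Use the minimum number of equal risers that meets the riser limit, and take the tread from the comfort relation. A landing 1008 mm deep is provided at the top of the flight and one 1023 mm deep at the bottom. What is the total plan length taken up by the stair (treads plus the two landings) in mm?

3864 / 163 = 23.706 → round up to 24 risers.
Riser R = 3864 / 24 = 161 mm, within the 163 mm limit.
T = 606 − 2·161 = 284 mm, which satisfies the 233 mm minimum.
24 risers give 23 treads; going = 23 × 284 = 6532 mm.
Add landings: 6532 + 1008 + 1023 = 8563 mm.

8563 mm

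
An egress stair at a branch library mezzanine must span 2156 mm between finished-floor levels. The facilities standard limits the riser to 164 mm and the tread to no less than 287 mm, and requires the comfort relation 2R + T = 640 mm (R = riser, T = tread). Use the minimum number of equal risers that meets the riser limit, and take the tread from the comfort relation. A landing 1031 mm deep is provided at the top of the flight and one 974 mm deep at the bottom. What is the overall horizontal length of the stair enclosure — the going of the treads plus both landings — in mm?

6321 mm

⌈2156/164⌉ = 14 risers.
Riser R = 2156 / 14 = 154 mm, within the 164 mm limit.
From 2R + T = 640: T = 640 − 308 = 332 mm.
Treads = 14 − 1 = 13; going = 13 × 332 = 4316 mm.
Enclosure = 4316 + 1031 + 974 = 6321 mm.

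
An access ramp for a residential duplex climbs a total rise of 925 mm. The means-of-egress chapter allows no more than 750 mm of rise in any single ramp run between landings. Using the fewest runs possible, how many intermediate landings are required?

925 / 750 = 1.23, so 2 ramp runs are needed.
2 runs are separated by 1 intermediate landings.

1 intermediate landings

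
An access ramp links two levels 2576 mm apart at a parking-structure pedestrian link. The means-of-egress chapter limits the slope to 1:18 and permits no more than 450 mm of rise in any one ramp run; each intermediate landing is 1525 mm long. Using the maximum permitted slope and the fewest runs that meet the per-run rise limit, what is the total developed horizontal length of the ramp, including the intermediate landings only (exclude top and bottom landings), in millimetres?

⌈2576/450⌉ = 6 ramp runs. That means 5 intermediate landings.
Horizontal run for 2576 mm of rise at 1:18 is 2576 × 18 = 46368 mm.
5 intermediate landings contribute 5 × 1525 = 7625 mm.
Total developed length = 46368 + 7625 = 53993 mm.

53993 mm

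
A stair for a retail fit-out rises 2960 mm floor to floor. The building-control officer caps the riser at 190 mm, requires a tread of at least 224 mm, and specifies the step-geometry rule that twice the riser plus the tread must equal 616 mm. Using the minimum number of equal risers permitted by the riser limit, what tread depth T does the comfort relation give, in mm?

246 mm

2960 / 190 = 15.579 → round up to 16 risers.
Riser R = 2960 / 16 = 185 mm, within the 190 mm limit.
Tread T = 616 − 2 × 185 = 246 mm (≥ 224 mm).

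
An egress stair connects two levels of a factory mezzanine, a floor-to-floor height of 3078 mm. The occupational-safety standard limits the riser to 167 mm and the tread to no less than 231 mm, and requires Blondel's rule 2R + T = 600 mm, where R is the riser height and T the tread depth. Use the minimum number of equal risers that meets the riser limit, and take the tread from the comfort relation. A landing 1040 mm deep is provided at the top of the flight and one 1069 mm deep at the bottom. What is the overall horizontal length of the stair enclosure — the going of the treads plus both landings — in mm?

7077 mm

At most 167 each: 3078/167 = 18.43, giving 19 risers.
Each riser is 3078/19 = 162 mm (≤ 167 mm).
From 2R + T = 600: T = 600 − 324 = 276 mm.
Going = (19 − 1) × 276 = 4968 mm.
Add landings: 4968 + 1040 + 1069 = 7077 mm.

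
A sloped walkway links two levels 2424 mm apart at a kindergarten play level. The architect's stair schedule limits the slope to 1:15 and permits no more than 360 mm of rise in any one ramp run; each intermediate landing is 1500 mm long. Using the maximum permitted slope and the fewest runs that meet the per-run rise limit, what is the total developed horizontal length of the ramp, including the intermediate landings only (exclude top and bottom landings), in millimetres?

45360 mm

2424 / 360 = 6.733 → round up to 7 ramp runs. That means 6 intermediate landings.
Horizontal run for 2424 mm of rise at 1:15 is 2424 × 15 = 36360 mm.
Intermediate landings: 6 × 1500 = 9000 mm.
Total developed length = 36360 + 9000 = 45360 mm.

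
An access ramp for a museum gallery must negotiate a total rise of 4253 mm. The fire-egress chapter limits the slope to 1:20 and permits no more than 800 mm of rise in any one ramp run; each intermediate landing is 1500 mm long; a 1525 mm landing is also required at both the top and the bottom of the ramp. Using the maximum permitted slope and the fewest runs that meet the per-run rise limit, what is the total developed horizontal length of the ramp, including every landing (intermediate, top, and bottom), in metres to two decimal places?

4253 / 800 = 5.316 → round up to 6 ramp runs. That means 5 intermediate landings.
Ramp run (horizontal) at 1:20: 4253 × 20 = 85060 mm.
5 intermediate landings contribute 5 × 1500 = 7500 mm.
Top and bottom landings: 2 × 1525 = 3050 mm.
Total = 85060 + 7500 + 3050 = 95610 mm.
= 95.61 m.

95.61 m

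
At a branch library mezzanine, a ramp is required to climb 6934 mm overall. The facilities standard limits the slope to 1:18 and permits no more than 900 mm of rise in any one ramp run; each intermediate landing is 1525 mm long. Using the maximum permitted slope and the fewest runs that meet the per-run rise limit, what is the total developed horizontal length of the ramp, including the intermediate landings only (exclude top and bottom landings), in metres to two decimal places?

135.49 m

6934 / 900 = 7.704 → round up to 8 ramp runs. That means 7 intermediate landings.
Horizontal run for 6934 mm of rise at 1:18 is 6934 × 18 = 124812 mm.
Intermediate landings: 7 × 1525 = 10675 mm.
Total developed length = 124812 + 10675 = 135487 mm.
= 135.49 m.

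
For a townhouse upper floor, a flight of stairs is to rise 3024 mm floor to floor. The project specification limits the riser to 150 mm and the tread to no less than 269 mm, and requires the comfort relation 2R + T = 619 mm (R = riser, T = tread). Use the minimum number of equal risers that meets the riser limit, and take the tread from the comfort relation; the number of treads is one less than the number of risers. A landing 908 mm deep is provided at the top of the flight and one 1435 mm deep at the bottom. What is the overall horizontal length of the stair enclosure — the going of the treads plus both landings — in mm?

8963 mm

3024 / 150 = 20.16, so 21 risers are needed.
Each riser is 3024/21 = 144 mm (≤ 150 mm).
T = 619 − 2·144 = 331 mm, which satisfies the 269 mm minimum.
Going = (21 − 1) × 331 = 6620 mm.
Add landings: 6620 + 908 + 1435 = 8963 mm.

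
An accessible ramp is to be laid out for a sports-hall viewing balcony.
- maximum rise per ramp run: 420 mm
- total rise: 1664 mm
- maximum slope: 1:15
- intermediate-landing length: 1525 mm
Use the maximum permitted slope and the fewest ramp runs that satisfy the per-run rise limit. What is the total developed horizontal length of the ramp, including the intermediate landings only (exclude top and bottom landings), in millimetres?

29535 mm

⌈1664/420⌉ = 4 ramp runs. That means 3 intermediate landings.
Horizontal run for 1664 mm of rise at 1:15 is 1664 × 15 = 24960 mm.
3 intermediate landings contribute 3 × 1525 = 4575 mm.
Developed length = 24960 + 4575 = 29535 mm.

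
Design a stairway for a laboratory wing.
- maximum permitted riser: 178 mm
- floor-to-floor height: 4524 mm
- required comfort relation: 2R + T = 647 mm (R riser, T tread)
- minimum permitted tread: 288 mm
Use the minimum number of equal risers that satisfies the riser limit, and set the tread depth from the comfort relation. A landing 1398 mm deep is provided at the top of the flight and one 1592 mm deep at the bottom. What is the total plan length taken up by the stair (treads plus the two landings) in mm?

4524 / 178 = 25.42, so 26 risers are needed.
Each riser is 4524/26 = 174 mm (≤ 178 mm).
From 2R + T = 647: T = 647 − 348 = 299 mm.
26 risers give 25 treads; going = 25 × 299 = 7475 mm.
Enclosure = 7475 + 1398 + 1592 = 10465 mm.

10465 mm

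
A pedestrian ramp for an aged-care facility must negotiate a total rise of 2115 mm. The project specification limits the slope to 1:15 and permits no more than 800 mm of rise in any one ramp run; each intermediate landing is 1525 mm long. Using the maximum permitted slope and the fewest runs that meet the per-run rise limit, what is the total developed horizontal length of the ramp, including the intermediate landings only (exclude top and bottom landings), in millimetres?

2115 / 800 = 2.64, so 3 ramp runs are needed. That means 2 intermediate landings.
Horizontal run for 2115 mm of rise at 1:15 is 2115 × 15 = 31725 mm.
Intermediate landings: 2 × 1525 = 3050 mm.
Developed length = 31725 + 3050 = 34775 mm.

34775 mm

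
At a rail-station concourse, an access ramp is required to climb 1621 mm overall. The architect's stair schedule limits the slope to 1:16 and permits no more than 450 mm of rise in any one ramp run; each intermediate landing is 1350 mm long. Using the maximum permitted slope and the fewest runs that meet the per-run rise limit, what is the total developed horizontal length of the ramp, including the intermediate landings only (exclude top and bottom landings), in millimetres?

29986 mm

At most 450 each: 1621/450 = 3.60, giving 4 ramp runs. That means 3 intermediate landings.
Horizontal run for 1621 mm of rise at 1:16 is 1621 × 16 = 25936 mm.
Intermediate landings: 3 × 1350 = 4050 mm.
Total developed length = 25936 + 4050 = 29986 mm.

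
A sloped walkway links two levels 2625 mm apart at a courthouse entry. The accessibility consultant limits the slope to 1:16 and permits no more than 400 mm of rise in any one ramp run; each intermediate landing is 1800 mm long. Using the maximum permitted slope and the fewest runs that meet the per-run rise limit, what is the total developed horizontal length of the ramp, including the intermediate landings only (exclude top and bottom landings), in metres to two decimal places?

2625 / 400 = 6.562 → round up to 7 ramp runs. That means 6 intermediate landings.
Horizontal run for 2625 mm of rise at 1:16 is 2625 × 16 = 42000 mm.
6 intermediate landings contribute 6 × 1800 = 10800 mm.
Total developed length = 42000 + 10800 = 52800 mm.
= 52.80 m.

52.80 m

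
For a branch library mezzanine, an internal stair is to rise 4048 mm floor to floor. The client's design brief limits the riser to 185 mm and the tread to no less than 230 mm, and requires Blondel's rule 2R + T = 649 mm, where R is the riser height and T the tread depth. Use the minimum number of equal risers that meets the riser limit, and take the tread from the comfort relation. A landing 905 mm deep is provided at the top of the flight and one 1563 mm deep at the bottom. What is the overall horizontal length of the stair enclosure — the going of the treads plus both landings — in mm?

At most 185 each: 4048/185 = 21.88, giving 22 risers.
Riser R = 4048 / 22 = 184 mm, within the 185 mm limit.
T = 649 − 2·184 = 281 mm, which satisfies the 230 mm minimum.
Going = (22 − 1) × 281 = 5901 mm.
Enclosure = 5901 + 905 + 1563 = 8369 mm.

8369 mm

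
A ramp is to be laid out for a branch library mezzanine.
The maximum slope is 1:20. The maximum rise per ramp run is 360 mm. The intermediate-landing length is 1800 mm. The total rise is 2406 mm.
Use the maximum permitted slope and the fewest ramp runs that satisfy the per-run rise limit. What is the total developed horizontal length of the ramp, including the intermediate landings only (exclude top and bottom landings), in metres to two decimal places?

58.92 m

2406 / 360 = 6.68, so 7 ramp runs are needed. That means 6 intermediate landings.
Horizontal run for 2406 mm of rise at 1:20 is 2406 × 20 = 48120 mm.
6 intermediate landings contribute 6 × 1800 = 10800 mm.
Developed length = 48120 + 10800 = 58920 mm.
= 58.92 m.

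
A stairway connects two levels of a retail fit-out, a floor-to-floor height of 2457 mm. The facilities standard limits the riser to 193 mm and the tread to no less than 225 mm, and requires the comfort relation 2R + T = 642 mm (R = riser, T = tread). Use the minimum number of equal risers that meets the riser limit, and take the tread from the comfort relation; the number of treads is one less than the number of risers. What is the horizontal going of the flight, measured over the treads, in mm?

3168 mm

2457 / 193 = 12.731 → round up to 13 risers.
R = 2457 ÷ 13 = 189 mm.
Tread T = 642 − 2 × 189 = 264 mm (≥ 225 mm).
13 risers give 12 treads; going = 12 × 264 = 3168 mm.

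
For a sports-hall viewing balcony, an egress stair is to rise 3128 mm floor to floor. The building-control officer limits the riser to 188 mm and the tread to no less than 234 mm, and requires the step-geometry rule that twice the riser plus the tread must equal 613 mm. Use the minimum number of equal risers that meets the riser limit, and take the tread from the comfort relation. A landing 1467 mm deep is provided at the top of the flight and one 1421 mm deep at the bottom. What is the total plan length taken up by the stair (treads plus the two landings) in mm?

3128 / 188 = 16.638 → round up to 17 risers.
R = 3128 ÷ 17 = 184 mm.
Tread T = 613 − 2 × 184 = 245 mm (≥ 234 mm).
Going = (17 − 1) × 245 = 3920 mm.
Add landings: 3920 + 1467 + 1421 = 6808 mm.

6808 mm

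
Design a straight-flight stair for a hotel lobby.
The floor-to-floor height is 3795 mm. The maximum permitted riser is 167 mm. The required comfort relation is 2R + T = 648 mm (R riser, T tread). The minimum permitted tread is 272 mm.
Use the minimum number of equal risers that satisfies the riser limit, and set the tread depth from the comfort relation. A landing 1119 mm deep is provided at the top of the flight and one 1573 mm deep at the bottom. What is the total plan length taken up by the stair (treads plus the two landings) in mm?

⌈3795/167⌉ = 23 risers.
R = 3795 ÷ 23 = 165 mm.
From 2R + T = 648: T = 648 − 330 = 318 mm.
Treads = 23 − 1 = 22; going = 22 × 318 = 6996 mm.
Enclosure = 6996 + 1119 + 1573 = 9688 mm.

9688 mm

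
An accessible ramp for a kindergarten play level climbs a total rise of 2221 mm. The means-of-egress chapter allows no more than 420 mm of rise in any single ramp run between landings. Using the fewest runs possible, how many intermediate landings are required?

5 intermediate landings

2221 / 420 = 5.288 → round up to 6 ramp runs.
6 runs are separated by 5 intermediate landings.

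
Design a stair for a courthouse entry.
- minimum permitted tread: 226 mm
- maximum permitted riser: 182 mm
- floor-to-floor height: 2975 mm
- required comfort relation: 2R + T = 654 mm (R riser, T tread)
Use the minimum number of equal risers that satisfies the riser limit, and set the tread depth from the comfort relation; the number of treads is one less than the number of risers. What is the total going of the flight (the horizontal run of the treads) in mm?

4864 mm

⌈2975/182⌉ = 17 risers.
Riser R = 2975 / 17 = 175 mm, within the 182 mm limit.
T = 654 − 2·175 = 304 mm, which satisfies the 226 mm minimum.
17 risers give 16 treads; going = 16 × 304 = 4864 mm.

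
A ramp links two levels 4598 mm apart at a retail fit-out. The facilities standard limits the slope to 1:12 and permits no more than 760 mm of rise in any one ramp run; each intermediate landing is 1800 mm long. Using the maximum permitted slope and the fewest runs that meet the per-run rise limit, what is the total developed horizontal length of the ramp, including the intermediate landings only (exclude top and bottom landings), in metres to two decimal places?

65.98 m

At most 760 each: 4598/760 = 6.05, giving 7 ramp runs. That means 6 intermediate landings.
Horizontal run for 4598 mm of rise at 1:12 is 4598 × 12 = 55176 mm.
Intermediate landings: 6 × 1800 = 10800 mm.
Total developed length = 55176 + 10800 = 65976 mm.
= 65.98 m.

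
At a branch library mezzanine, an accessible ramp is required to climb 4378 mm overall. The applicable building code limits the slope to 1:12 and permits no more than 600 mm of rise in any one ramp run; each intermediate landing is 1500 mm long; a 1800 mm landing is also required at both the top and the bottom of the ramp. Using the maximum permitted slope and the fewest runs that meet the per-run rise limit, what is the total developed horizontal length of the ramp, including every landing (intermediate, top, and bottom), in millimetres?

66636 mm

At most 600 each: 4378/600 = 7.30, giving 8 ramp runs. That means 7 intermediate landings.
Horizontal run for 4378 mm of rise at 1:12 is 4378 × 12 = 52536 mm.
Intermediate landings: 7 × 1500 = 10500 mm.
Top and bottom landings: 2 × 1800 = 3600 mm.
Total = 52536 + 10500 + 3600 = 66636 mm.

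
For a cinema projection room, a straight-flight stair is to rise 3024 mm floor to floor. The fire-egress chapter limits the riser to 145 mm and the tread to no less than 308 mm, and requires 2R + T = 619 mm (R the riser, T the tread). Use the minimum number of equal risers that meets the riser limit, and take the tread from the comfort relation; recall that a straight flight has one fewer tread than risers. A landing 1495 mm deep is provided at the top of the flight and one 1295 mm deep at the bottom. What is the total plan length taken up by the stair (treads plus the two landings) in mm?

9410 mm

3024 / 145 = 20.855 → round up to 21 risers.
R = 3024 ÷ 21 = 144 mm.
Tread T = 619 − 2 × 144 = 331 mm (≥ 308 mm).
Going = (21 − 1) × 331 = 6620 mm.
Add landings: 6620 + 1495 + 1295 = 9410 mm.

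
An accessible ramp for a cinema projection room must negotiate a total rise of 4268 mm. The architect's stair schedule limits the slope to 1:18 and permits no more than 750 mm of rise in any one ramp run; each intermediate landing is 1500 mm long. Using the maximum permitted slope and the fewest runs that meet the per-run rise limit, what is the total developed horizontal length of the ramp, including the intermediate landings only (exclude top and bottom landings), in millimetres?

84324 mm

At most 750 each: 4268/750 = 5.69, giving 6 ramp runs. That means 5 intermediate landings.
Horizontal run for 4268 mm of rise at 1:18 is 4268 × 18 = 76824 mm.
5 intermediate landings contribute 5 × 1500 = 7500 mm.
Total developed length = 76824 + 7500 = 84324 mm.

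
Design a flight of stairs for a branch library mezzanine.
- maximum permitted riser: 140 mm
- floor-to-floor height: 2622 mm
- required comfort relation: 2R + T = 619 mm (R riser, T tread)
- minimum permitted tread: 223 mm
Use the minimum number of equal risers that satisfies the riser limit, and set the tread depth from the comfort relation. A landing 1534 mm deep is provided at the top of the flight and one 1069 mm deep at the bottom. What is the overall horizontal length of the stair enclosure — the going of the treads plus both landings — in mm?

2622 / 140 = 18.73, so 19 risers are needed.
R = 2622 ÷ 19 = 138 mm.
Tread T = 619 − 2 × 138 = 343 mm (≥ 223 mm).
Treads = 19 − 1 = 18; going = 18 × 343 = 6174 mm.
Add landings: 6174 + 1534 + 1069 = 8777 mm.

8777 mm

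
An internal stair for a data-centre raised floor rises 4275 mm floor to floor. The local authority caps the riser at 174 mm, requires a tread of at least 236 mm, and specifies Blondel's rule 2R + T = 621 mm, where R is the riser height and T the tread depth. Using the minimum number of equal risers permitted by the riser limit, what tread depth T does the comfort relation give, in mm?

4275 / 174 = 24.569 → round up to 25 risers.
Riser R = 4275 / 25 = 171 mm, within the 174 mm limit.
Tread T = 621 − 2 × 171 = 279 mm (≥ 236 mm).

279 mm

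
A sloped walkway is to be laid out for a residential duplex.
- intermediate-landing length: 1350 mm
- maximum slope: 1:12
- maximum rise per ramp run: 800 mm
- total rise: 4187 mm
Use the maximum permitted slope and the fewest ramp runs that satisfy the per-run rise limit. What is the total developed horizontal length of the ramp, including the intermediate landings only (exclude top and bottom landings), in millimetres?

4187 / 800 = 5.234 → round up to 6 ramp runs. That means 5 intermediate landings.
Ramp run (horizontal) at 1:12: 4187 × 12 = 50244 mm.
Intermediate landings: 5 × 1350 = 6750 mm.
Total developed length = 50244 + 6750 = 56994 mm.

56994 mm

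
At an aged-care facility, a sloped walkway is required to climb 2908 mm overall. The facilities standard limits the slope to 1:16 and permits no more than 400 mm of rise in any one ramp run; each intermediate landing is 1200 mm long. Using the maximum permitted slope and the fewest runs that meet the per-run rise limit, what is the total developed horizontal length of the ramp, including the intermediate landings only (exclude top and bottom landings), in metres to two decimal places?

54.93 m

At most 400 each: 2908/400 = 7.27, giving 8 ramp runs. That means 7 intermediate landings.
Horizontal run for 2908 mm of rise at 1:16 is 2908 × 16 = 46528 mm.
7 intermediate landings contribute 7 × 1200 = 8400 mm.
Total developed length = 46528 + 8400 = 54928 mm.
= 54.93 m.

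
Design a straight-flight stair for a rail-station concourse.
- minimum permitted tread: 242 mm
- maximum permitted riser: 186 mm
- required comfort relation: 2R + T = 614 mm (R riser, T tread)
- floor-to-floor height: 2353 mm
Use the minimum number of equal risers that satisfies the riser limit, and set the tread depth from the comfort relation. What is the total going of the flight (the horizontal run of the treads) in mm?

2353 / 186 = 12.651 → round up to 13 risers.
Each riser is 2353/13 = 181 mm (≤ 186 mm).
Tread T = 614 − 2 × 181 = 252 mm (≥ 242 mm).
13 risers give 12 treads; going = 12 × 252 = 3024 mm.

3024 mm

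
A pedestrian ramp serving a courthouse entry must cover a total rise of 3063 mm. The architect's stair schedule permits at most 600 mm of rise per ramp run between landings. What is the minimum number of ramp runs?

⌈3063/600⌉ = 6 ramp runs.

6 runs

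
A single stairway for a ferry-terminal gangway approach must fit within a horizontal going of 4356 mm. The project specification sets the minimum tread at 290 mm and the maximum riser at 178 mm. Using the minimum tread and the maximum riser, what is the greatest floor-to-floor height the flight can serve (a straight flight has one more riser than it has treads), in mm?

2848 mm

Treads that fit: ⌊4356 / 290⌋ = 15.
Risers = treads + 1 = 16.
Maximum height = 16 × 178 = 2848 mm.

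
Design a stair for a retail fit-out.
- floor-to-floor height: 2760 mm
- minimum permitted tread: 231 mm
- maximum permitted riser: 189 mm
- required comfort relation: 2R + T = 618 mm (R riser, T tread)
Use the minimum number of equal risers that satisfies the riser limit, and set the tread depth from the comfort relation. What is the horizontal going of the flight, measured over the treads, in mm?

3500 mm

At most 189 each: 2760/189 = 14.60, giving 15 risers.
R = 2760 ÷ 15 = 184 mm.
Tread T = 618 − 2 × 184 = 250 mm (≥ 231 mm).
15 risers give 14 treads; going = 14 × 250 = 3500 mm.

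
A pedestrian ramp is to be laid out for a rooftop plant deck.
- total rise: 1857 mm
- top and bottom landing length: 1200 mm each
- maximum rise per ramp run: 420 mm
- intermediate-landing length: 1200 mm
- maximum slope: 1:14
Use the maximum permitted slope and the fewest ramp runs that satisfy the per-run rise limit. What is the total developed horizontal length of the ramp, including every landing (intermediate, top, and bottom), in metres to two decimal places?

1857 / 420 = 4.42, so 5 ramp runs are needed. That means 4 intermediate landings.
Ramp run (horizontal) at 1:14: 1857 × 14 = 25998 mm.
Intermediate landings: 4 × 1200 = 4800 mm.
Top and bottom landings: 2 × 1200 = 2400 mm.
Total = 25998 + 4800 + 2400 = 33198 mm.
= 33.20 m.

33.20 m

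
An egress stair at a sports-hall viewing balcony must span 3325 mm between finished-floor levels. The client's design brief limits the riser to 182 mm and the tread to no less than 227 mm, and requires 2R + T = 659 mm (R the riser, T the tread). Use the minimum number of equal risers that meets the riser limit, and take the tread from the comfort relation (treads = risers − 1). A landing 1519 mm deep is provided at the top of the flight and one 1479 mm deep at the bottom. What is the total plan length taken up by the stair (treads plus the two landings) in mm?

8560 mm

3325 / 182 = 18.27, so 19 risers are needed.
Each riser is 3325/19 = 175 mm (≤ 182 mm).
From 2R + T = 659: T = 659 − 350 = 309 mm.
Going = (19 − 1) × 309 = 5562 mm.
Enclosure = 5562 + 1519 + 1479 = 8560 mm.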